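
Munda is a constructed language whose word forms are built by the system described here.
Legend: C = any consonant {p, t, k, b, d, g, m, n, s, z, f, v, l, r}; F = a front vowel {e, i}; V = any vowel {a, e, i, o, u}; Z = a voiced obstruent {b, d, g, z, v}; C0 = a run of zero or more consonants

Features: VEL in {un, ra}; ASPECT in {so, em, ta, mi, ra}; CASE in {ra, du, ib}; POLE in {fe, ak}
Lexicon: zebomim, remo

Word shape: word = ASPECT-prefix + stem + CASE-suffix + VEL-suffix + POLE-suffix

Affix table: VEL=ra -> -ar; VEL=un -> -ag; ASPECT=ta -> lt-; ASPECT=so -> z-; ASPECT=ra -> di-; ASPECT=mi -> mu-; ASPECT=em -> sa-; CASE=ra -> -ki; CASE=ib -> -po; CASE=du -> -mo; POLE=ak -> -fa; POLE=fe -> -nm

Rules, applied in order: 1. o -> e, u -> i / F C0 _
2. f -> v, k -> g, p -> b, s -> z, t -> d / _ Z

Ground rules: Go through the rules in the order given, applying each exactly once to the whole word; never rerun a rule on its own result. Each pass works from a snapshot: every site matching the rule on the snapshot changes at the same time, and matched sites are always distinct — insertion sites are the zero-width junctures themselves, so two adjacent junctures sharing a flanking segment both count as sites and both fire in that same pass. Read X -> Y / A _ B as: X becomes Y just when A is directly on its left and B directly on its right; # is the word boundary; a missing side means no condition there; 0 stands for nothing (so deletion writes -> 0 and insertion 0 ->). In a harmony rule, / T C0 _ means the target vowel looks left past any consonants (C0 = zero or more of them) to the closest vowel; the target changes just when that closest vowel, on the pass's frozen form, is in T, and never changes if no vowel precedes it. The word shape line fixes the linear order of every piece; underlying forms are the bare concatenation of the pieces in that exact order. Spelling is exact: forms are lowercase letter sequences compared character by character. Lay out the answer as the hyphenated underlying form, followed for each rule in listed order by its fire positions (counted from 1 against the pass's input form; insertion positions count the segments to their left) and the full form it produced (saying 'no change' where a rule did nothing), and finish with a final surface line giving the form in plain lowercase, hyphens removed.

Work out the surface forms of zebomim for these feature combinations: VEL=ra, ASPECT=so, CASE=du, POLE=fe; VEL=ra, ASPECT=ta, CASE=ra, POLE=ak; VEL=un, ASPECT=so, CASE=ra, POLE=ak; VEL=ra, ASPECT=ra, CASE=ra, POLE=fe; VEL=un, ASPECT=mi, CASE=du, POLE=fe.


cell VEL=ra, ASPECT=so, CASE=du, POLE=fe:
underlying: z-zebomim-mo-ar-nm
1. o -> e, u -> i / F C0 _: fires at position(s) 5, 10: zzebemimmearnm
2. f -> v, k -> g, p -> b, s -> z, t -> d / _ Z: no change
surface: zzebemimmearnm

cell VEL=ra, ASPECT=ta, CASE=ra, POLE=ak:
underlying: lt-zebomim-ki-ar-fa
1. o -> e, u -> i / F C0 _: fires at position(s) 6: ltzebemimkiarfa
2. f -> v, k -> g, p -> b, s -> z, t -> d / _ Z: fires at position(s) 2: ldzebemimkiarfa
surface: ldzebemimkiarfa

cell VEL=un, ASPECT=so, CASE=ra, POLE=ak:
underlying: z-zebomim-ki-ag-fa
1. o -> e, u -> i / F C0 _: fires at position(s) 5: zzebemimkiagfa
2. f -> v, k -> g, p -> b, s -> z, t -> d / _ Z: no change
surface: zzebemimkiagfa

cell VEL=ra, ASPECT=ra, CASE=ra, POLE=fe:
underlying: di-zebomim-ki-ar-nm
1. o -> e, u -> i / F C0 _: fires at position(s) 6: dizebemimkiarnm
2. f -> v, k -> g, p -> b, s -> z, t -> d / _ Z: no change
surface: dizebemimkiarnm

cell VEL=un, ASPECT=mi, CASE=du, POLE=fe:
underlying: mu-zebomim-mo-ag-nm
1. o -> e, u -> i / F C0 _: fires at position(s) 6, 11: muzebemimmeagnm
2. f -> v, k -> g, p -> b, s -> z, t -> d / _ Z: no change
surface: muzebemimmeagnm


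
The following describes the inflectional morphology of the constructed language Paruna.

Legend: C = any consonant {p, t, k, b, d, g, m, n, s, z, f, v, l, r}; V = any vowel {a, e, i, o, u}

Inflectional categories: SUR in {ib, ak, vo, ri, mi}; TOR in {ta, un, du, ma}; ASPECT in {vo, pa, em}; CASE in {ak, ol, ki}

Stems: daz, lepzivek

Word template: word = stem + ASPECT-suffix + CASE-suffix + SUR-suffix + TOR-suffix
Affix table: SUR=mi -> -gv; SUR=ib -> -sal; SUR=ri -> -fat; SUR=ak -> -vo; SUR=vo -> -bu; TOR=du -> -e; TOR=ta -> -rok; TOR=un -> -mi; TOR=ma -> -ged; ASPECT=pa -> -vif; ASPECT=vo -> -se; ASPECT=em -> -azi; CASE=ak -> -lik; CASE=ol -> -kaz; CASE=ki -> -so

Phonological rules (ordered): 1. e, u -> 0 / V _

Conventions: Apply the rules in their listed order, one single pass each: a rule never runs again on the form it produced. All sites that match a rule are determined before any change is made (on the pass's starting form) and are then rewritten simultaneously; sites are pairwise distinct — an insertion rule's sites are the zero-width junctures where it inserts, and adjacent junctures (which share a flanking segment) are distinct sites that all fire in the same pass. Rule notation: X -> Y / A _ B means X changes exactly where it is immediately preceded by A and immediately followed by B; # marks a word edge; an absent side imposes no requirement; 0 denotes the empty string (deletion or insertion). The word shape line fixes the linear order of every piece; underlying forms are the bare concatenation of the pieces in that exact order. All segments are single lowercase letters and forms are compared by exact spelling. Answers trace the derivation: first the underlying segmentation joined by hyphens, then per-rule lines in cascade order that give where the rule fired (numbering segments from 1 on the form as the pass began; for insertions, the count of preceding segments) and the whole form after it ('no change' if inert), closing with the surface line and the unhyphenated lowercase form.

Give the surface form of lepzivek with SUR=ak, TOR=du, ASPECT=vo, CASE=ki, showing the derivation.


underlying: lepzivek-se-so-vo-e
1. e, u -> 0 / V _: fires at position(s) 15: lepziveksesovo
surface: lepziveksesovo


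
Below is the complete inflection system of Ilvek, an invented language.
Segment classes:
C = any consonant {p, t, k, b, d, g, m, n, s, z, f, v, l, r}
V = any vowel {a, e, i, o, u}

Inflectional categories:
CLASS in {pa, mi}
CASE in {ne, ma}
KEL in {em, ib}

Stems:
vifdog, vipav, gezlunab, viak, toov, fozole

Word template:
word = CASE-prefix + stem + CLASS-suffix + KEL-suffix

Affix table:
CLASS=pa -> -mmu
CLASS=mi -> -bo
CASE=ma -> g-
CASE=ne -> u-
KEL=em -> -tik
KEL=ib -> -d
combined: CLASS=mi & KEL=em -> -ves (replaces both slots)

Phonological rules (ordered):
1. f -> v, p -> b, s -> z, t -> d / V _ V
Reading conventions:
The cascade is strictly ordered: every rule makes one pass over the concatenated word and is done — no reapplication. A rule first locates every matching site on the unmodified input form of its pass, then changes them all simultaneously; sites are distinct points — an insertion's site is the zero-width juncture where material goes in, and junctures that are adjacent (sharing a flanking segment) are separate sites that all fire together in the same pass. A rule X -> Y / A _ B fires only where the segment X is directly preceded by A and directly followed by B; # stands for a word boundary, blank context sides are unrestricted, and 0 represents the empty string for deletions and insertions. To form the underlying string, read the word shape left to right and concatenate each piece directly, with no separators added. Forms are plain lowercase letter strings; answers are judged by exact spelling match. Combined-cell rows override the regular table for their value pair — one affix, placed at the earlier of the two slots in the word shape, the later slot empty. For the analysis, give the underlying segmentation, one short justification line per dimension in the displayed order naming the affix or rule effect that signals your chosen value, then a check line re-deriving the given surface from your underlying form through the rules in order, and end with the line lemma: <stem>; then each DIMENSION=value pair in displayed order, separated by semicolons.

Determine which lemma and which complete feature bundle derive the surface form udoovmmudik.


underlying: u-toov-mmu-tik
CLASS=pa - signalled by the affix -mmu
CASE=ne - signalled by the affix u-
KEL=em - signalled by the affix -tik
check: utoovmmutik -> udoovmmudik
lemma: toov; CLASS=pa; CASE=ne; KEL=em


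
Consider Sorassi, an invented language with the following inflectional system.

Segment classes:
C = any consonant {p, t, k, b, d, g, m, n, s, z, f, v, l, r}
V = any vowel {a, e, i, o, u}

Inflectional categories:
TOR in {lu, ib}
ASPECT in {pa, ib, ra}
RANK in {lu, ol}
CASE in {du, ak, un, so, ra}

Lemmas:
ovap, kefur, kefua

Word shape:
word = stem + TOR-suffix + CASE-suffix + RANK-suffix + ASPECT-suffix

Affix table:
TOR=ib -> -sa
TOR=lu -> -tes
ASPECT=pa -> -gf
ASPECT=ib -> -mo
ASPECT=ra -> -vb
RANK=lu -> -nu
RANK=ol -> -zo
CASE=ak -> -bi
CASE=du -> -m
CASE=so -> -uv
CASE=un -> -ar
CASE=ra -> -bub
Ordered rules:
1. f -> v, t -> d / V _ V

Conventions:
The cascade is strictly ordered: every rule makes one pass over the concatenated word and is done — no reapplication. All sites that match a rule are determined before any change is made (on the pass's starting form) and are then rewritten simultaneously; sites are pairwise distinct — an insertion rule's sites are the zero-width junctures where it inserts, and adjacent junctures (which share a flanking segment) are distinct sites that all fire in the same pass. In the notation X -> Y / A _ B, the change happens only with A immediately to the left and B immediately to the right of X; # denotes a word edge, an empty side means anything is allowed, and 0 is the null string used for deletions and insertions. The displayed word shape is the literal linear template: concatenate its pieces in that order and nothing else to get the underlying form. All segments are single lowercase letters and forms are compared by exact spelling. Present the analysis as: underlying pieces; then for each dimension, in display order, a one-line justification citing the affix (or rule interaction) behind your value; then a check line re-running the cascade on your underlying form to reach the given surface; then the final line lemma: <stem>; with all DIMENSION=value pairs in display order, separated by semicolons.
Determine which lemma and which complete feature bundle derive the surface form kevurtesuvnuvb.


underlying: kefur-tes-uv-nu-vb
TOR=lu - signalled by the affix -tes
ASPECT=ra - signalled by the affix -vb
RANK=lu - signalled by the affix -nu
CASE=so - signalled by the affix -uv
check: kefurtesuvnuvb -> kevurtesuvnuvb
lemma: kefur; TOR=lu; ASPECT=ra; RANK=lu; CASE=so


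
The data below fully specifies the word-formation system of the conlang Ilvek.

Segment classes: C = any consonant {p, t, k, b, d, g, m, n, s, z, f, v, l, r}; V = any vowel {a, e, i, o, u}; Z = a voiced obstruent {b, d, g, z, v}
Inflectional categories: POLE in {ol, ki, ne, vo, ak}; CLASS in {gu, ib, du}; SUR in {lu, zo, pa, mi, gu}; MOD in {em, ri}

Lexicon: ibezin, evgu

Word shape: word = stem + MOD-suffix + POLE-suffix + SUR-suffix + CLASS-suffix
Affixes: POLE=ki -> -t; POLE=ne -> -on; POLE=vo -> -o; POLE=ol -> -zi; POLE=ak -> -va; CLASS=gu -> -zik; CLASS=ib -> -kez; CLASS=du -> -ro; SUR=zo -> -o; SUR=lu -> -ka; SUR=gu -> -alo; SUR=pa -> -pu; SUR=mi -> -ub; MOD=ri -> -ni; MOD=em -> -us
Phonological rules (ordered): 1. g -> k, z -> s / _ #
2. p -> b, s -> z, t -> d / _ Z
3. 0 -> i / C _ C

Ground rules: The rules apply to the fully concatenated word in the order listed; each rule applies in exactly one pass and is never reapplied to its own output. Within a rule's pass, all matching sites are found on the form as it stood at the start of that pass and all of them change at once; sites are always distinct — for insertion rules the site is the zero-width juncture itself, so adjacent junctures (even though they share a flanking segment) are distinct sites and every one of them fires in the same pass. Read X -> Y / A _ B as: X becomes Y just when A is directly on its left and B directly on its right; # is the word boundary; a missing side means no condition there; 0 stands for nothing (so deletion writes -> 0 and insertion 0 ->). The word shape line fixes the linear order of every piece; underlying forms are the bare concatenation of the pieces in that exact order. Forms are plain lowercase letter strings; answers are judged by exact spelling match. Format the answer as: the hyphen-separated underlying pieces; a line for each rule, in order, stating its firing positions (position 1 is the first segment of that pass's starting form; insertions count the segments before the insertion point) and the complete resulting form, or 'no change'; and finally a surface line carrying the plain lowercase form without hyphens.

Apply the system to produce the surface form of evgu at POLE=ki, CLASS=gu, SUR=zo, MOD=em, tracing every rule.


underlying: evgu-us-t-o-zik
1. g -> k, z -> s / _ #: no change
2. p -> b, s -> z, t -> d / _ Z: no change
3. 0 -> i / C _ C: inserts after position(s) 2, 6: eviguusitozik
surface: eviguusitozik


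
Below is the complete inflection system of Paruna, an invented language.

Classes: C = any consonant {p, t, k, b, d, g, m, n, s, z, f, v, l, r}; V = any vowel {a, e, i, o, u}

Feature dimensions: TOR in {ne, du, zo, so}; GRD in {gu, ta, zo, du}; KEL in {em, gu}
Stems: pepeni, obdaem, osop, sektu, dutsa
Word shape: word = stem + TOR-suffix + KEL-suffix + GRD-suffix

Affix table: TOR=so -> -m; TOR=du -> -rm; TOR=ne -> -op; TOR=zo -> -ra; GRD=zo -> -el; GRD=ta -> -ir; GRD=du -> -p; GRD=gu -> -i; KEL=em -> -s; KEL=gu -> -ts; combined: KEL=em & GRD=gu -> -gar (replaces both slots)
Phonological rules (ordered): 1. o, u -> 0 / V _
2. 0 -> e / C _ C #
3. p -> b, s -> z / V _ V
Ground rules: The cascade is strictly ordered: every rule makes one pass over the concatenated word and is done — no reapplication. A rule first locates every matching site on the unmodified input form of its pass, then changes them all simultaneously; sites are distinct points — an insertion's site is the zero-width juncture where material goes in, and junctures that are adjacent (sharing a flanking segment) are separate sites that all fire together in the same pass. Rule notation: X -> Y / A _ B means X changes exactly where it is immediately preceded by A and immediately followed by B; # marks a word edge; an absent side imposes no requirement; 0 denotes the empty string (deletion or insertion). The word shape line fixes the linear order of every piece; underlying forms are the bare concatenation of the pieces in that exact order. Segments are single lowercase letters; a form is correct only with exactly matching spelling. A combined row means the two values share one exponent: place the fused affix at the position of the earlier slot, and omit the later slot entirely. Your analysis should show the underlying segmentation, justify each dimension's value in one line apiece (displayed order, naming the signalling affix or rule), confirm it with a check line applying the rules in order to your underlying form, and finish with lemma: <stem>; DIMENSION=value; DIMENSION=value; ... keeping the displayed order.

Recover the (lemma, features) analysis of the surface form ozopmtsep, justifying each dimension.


underlying: osop-m-ts-p
TOR=so - signalled by the affix -m
GRD=du - signalled by the affix -p
KEL=gu - signalled by the affix -ts
check: osopmtsp -> osopmtsp -> osopmtsep -> ozopmtsep
lemma: osop; TOR=so; GRD=du; KEL=gu


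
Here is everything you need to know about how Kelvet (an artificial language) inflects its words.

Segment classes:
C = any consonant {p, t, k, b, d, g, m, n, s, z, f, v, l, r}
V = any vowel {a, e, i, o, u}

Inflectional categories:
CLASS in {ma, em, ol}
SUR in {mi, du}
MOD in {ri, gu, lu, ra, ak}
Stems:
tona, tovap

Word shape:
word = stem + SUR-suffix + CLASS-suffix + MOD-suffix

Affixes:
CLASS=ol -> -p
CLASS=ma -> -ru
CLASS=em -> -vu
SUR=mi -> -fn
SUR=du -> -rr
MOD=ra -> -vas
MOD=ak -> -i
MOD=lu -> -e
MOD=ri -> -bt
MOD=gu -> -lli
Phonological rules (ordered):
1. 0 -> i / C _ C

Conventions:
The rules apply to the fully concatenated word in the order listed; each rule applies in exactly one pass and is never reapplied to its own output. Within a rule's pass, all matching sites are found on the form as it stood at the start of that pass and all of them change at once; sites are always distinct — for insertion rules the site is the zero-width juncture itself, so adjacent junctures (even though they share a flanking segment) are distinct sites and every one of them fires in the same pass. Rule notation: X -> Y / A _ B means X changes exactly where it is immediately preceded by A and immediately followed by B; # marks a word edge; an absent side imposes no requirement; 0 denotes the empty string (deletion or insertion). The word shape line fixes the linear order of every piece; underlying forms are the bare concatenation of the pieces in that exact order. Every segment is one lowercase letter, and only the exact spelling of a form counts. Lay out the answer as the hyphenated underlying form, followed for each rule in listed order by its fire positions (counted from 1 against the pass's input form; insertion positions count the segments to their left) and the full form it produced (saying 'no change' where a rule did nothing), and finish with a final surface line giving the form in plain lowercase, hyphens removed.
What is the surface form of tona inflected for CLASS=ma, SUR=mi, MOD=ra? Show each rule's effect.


underlying: tona-fn-ru-vas
1. 0 -> i / C _ C: inserts after position(s) 5, 6: tonafiniruvas
surface: tonafiniruvas


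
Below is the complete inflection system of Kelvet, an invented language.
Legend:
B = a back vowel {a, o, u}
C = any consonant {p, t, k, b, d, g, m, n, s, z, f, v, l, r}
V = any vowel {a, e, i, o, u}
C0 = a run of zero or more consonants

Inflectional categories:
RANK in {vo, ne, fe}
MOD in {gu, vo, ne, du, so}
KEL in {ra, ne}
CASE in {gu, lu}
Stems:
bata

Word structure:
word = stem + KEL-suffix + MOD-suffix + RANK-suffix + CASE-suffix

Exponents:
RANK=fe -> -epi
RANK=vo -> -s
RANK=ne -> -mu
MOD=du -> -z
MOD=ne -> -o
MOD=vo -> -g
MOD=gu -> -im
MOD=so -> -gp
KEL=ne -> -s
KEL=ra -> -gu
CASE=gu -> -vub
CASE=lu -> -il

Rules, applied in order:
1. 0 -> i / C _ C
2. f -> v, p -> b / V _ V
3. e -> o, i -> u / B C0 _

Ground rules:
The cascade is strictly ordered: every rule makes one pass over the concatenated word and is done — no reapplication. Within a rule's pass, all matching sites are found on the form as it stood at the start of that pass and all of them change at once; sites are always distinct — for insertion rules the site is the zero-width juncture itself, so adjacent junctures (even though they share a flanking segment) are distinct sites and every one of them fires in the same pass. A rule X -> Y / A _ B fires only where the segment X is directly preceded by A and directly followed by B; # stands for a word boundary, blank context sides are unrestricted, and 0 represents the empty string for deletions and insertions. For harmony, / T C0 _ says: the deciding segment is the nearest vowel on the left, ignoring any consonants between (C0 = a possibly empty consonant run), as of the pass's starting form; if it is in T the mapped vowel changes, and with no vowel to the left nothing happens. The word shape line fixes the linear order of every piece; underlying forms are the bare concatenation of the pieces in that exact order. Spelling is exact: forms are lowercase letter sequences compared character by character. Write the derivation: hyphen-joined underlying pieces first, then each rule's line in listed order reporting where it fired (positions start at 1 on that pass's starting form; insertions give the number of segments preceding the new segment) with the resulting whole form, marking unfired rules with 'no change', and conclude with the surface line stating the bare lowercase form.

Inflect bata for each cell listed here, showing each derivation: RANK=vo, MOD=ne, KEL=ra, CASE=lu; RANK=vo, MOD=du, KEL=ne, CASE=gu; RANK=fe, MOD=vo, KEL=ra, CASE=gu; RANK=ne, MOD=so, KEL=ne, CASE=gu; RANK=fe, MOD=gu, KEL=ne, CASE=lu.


cell RANK=vo, MOD=ne, KEL=ra, CASE=lu:
underlying: bata-gu-o-s-il
1. 0 -> i / C _ C: no change
2. f -> v, p -> b / V _ V: no change
3. e -> o, i -> u / B C0 _: fires at position(s) 9: bataguosul
surface: bataguosul

cell RANK=vo, MOD=du, KEL=ne, CASE=gu:
underlying: bata-s-z-s-vub
1. 0 -> i / C _ C: inserts after position(s) 5, 6, 7: batasizisivub
2. f -> v, p -> b / V _ V: no change
3. e -> o, i -> u / B C0 _: fires at position(s) 6: batasuzisivub
surface: batasuzisivub

cell RANK=fe, MOD=vo, KEL=ra, CASE=gu:
underlying: bata-gu-g-epi-vub
1. 0 -> i / C _ C: no change
2. f -> v, p -> b / V _ V: fires at position(s) 9: batagugebivub
3. e -> o, i -> u / B C0 _: fires at position(s) 8: batagugobivub
surface: batagugobivub

cell RANK=ne, MOD=so, KEL=ne, CASE=gu:
underlying: bata-s-gp-mu-vub
1. 0 -> i / C _ C: inserts after position(s) 5, 6, 7: batasigipimuvub
2. f -> v, p -> b / V _ V: fires at position(s) 9: batasigibimuvub
3. e -> o, i -> u / B C0 _: fires at position(s) 6: batasugibimuvub
surface: batasugibimuvub

cell RANK=fe, MOD=gu, KEL=ne, CASE=lu:
underlying: bata-s-im-epi-il
1. 0 -> i / C _ C: no change
2. f -> v, p -> b / V _ V: fires at position(s) 9: batasimebiil
3. e -> o, i -> u / B C0 _: fires at position(s) 6: batasumebiil
surface: batasumebiil


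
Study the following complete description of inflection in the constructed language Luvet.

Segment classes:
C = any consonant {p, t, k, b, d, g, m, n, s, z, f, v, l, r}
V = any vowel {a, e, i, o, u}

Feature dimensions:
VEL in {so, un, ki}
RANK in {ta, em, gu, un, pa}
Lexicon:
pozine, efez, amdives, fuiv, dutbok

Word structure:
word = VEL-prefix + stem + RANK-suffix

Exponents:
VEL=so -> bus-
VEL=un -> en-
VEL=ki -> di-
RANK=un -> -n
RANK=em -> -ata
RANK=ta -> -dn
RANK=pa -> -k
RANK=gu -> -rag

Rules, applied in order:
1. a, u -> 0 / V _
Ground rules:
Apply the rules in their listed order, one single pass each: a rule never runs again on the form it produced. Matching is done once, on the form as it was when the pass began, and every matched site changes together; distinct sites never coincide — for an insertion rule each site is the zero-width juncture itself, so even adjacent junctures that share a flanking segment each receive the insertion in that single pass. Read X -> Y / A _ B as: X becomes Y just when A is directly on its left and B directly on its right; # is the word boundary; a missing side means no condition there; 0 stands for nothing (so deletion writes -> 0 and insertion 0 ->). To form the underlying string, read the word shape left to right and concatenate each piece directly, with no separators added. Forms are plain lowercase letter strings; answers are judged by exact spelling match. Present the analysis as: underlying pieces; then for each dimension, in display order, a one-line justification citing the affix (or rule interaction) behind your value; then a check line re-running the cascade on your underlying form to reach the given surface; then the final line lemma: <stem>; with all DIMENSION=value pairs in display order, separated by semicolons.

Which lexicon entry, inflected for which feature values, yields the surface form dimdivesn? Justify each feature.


underlying: di-amdives-n
VEL=ki - signalled by the affix di-
RANK=un - signalled by the affix -n
check: diamdivesn -> dimdivesn
lemma: amdives; VEL=ki; RANK=un


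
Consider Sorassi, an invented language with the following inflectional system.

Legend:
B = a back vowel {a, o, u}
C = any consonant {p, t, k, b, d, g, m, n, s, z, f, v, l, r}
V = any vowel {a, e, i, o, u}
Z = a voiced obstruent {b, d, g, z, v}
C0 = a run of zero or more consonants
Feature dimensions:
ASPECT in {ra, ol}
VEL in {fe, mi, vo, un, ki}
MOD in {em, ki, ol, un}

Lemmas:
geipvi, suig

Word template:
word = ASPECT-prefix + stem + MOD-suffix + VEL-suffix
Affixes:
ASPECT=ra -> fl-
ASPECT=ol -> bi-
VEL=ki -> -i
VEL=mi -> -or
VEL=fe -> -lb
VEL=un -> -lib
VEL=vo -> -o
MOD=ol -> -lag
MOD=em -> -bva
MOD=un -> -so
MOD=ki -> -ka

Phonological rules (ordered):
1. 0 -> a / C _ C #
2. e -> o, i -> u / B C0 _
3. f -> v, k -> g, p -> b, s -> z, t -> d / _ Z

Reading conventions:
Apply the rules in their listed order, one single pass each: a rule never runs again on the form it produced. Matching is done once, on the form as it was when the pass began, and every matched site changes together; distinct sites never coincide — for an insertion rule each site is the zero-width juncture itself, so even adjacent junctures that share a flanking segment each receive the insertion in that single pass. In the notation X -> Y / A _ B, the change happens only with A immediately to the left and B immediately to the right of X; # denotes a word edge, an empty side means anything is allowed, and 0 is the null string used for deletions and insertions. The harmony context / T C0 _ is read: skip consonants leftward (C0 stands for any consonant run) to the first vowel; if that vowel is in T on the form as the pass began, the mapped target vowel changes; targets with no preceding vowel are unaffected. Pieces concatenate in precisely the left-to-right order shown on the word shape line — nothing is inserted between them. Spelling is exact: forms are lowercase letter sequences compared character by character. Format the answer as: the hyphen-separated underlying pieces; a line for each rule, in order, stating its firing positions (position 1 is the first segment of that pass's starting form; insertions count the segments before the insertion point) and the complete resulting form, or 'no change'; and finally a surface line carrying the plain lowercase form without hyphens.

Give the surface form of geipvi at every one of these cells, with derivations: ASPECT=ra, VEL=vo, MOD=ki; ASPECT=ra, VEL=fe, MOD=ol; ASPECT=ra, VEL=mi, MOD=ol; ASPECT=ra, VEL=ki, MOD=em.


cell ASPECT=ra, VEL=vo, MOD=ki:
underlying: fl-geipvi-ka-o
1. 0 -> a / C _ C #: no change
2. e -> o, i -> u / B C0 _: no change
3. f -> v, k -> g, p -> b, s -> z, t -> d / _ Z: fires at position(s) 6: flgeibvikao
surface: flgeibvikao

cell ASPECT=ra, VEL=fe, MOD=ol:
underlying: fl-geipvi-lag-lb
1. 0 -> a / C _ C #: inserts after position(s) 12: flgeipvilaglab
2. e -> o, i -> u / B C0 _: no change
3. f -> v, k -> g, p -> b, s -> z, t -> d / _ Z: fires at position(s) 6: flgeibvilaglab
surface: flgeibvilaglab

cell ASPECT=ra, VEL=mi, MOD=ol:
underlying: fl-geipvi-lag-or
1. 0 -> a / C _ C #: no change
2. e -> o, i -> u / B C0 _: no change
3. f -> v, k -> g, p -> b, s -> z, t -> d / _ Z: fires at position(s) 6: flgeibvilagor
surface: flgeibvilagor

cell ASPECT=ra, VEL=ki, MOD=em:
underlying: fl-geipvi-bva-i
1. 0 -> a / C _ C #: no change
2. e -> o, i -> u / B C0 _: fires at position(s) 12: flgeipvibvau
3. f -> v, k -> g, p -> b, s -> z, t -> d / _ Z: fires at position(s) 6: flgeibvibvau
surface: flgeibvibvau


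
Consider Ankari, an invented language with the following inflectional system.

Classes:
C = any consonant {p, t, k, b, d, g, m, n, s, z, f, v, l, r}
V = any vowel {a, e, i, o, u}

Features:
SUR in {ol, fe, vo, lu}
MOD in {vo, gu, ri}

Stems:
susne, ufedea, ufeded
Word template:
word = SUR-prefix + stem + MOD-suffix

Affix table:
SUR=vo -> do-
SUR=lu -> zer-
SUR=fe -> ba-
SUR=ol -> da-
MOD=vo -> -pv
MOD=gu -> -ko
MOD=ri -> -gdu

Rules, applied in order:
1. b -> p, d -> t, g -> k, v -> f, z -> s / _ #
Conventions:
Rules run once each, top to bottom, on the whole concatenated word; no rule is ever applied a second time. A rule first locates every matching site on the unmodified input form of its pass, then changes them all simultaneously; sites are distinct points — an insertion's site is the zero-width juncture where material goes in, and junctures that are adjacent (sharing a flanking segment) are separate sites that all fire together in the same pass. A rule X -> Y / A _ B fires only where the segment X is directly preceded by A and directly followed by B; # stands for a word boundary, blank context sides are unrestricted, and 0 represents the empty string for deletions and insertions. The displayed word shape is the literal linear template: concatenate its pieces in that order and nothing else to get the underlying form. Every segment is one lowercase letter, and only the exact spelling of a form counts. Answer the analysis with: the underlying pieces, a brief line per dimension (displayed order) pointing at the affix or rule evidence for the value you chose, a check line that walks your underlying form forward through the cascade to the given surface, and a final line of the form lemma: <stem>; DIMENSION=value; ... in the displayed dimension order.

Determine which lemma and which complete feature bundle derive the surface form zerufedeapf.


underlying: zer-ufedea-pv
SUR=lu - signalled by the affix zer-
MOD=vo - signalled by the affix -pv
check: zerufedeapv -> zerufedeapf
lemma: ufedea; SUR=lu; MOD=vo


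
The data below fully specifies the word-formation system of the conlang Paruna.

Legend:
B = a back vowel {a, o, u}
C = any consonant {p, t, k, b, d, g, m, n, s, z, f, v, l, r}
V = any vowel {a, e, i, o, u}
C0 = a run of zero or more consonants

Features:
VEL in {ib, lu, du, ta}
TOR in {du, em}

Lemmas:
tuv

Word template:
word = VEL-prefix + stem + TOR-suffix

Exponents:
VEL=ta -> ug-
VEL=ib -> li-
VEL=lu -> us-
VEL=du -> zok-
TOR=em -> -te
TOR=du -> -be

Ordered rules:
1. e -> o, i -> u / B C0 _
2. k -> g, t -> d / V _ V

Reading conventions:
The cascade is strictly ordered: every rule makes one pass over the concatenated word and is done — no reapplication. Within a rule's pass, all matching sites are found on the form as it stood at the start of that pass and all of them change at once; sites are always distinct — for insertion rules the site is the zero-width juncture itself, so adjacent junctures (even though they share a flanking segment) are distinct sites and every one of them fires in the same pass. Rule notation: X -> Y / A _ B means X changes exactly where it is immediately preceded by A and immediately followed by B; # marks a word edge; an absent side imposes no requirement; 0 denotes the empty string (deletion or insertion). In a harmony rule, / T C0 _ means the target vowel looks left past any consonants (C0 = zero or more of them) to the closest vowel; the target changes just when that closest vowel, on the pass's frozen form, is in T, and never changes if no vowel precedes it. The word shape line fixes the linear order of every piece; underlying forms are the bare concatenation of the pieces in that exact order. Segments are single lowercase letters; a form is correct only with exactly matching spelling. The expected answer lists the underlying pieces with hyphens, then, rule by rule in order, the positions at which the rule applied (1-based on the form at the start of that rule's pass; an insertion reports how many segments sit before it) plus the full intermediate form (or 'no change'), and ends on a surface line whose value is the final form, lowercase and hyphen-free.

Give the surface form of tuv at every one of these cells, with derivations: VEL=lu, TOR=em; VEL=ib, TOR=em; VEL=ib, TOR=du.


cell VEL=lu, TOR=em:
underlying: us-tuv-te
1. e -> o, i -> u / B C0 _: fires at position(s) 7: ustuvto
2. k -> g, t -> d / V _ V: no change
surface: ustuvto

cell VEL=ib, TOR=em:
underlying: li-tuv-te
1. e -> o, i -> u / B C0 _: fires at position(s) 7: lituvto
2. k -> g, t -> d / V _ V: fires at position(s) 3: liduvto
surface: liduvto

cell VEL=ib, TOR=du:
underlying: li-tuv-be
1. e -> o, i -> u / B C0 _: fires at position(s) 7: lituvbo
2. k -> g, t -> d / V _ V: fires at position(s) 3: liduvbo
surface: liduvbo


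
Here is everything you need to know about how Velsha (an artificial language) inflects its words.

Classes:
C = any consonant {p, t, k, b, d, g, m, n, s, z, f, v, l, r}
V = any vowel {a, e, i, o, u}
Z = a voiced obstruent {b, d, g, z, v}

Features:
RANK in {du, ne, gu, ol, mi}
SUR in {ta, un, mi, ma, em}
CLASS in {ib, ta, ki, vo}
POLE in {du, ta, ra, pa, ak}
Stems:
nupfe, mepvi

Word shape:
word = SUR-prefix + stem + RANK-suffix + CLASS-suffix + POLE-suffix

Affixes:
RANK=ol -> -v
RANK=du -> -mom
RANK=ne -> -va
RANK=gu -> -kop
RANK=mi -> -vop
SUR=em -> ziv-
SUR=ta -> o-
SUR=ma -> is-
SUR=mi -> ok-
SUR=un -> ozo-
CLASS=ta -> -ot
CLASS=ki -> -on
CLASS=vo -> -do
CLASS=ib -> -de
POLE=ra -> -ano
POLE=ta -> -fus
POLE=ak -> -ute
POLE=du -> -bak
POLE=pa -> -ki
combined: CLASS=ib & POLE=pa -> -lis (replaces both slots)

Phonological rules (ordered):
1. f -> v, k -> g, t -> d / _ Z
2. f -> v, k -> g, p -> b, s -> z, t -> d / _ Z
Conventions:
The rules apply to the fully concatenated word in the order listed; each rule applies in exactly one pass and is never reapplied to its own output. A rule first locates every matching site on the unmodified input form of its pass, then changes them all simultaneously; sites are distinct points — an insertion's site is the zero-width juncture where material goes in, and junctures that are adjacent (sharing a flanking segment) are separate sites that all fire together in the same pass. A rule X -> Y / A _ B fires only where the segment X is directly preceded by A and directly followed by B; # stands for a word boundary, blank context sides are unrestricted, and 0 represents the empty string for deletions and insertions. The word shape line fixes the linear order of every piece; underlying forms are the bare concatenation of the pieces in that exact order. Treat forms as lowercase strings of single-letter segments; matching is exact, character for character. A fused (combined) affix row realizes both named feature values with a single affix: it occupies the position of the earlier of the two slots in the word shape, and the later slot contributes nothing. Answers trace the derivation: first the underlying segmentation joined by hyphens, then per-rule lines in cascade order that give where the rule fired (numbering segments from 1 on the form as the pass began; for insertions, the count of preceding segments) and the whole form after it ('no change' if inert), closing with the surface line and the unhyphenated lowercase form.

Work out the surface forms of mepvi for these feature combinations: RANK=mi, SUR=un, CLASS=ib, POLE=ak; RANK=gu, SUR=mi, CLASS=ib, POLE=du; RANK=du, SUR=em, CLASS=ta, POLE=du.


cell RANK=mi, SUR=un, CLASS=ib, POLE=ak:
underlying: ozo-mepvi-vop-de-ute
1. f -> v, k -> g, t -> d / _ Z: no change
2. f -> v, k -> g, p -> b, s -> z, t -> d / _ Z: fires at position(s) 6, 11: ozomebvivobdeute
surface: ozomebvivobdeute

cell RANK=gu, SUR=mi, CLASS=ib, POLE=du:
underlying: ok-mepvi-kop-de-bak
1. f -> v, k -> g, t -> d / _ Z: no change
2. f -> v, k -> g, p -> b, s -> z, t -> d / _ Z: fires at position(s) 5, 10: okmebvikobdebak
surface: okmebvikobdebak

cell RANK=du, SUR=em, CLASS=ta, POLE=du:
underlying: ziv-mepvi-mom-ot-bak
1. f -> v, k -> g, t -> d / _ Z: fires at position(s) 13: zivmepvimomodbak
2. f -> v, k -> g, p -> b, s -> z, t -> d / _ Z: fires at position(s) 6: zivmebvimomodbak
surface: zivmebvimomodbak


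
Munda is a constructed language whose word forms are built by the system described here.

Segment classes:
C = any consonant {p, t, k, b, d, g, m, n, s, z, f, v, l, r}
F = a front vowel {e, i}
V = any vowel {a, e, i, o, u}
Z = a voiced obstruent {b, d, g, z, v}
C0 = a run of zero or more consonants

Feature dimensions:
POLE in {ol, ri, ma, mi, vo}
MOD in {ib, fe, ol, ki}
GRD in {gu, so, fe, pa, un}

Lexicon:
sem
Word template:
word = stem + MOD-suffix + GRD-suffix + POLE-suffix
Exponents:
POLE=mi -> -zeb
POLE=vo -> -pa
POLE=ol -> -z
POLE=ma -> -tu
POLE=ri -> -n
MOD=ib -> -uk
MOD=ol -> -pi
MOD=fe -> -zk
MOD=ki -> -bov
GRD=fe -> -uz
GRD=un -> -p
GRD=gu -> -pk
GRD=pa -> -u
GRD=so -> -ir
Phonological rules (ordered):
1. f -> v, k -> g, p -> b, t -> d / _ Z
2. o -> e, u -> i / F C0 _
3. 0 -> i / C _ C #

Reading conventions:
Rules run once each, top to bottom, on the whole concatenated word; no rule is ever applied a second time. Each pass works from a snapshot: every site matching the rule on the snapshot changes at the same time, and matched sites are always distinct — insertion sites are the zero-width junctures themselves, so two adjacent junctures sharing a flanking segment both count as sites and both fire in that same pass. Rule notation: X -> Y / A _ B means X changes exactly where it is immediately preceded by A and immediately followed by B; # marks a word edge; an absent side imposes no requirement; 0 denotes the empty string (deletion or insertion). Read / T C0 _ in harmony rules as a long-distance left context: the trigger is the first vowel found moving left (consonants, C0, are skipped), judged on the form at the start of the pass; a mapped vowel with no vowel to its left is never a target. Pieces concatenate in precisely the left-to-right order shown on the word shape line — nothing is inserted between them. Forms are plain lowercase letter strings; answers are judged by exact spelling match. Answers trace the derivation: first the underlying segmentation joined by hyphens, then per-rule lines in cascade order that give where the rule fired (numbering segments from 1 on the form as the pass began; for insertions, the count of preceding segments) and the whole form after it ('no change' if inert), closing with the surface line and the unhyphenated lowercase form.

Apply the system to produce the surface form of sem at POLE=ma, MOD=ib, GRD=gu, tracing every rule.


underlying: sem-uk-pk-tu
1. f -> v, k -> g, p -> b, t -> d / _ Z: no change
2. o -> e, u -> i / F C0 _: fires at position(s) 4: semikpktu
3. 0 -> i / C _ C #: no change
surface: semikpktu


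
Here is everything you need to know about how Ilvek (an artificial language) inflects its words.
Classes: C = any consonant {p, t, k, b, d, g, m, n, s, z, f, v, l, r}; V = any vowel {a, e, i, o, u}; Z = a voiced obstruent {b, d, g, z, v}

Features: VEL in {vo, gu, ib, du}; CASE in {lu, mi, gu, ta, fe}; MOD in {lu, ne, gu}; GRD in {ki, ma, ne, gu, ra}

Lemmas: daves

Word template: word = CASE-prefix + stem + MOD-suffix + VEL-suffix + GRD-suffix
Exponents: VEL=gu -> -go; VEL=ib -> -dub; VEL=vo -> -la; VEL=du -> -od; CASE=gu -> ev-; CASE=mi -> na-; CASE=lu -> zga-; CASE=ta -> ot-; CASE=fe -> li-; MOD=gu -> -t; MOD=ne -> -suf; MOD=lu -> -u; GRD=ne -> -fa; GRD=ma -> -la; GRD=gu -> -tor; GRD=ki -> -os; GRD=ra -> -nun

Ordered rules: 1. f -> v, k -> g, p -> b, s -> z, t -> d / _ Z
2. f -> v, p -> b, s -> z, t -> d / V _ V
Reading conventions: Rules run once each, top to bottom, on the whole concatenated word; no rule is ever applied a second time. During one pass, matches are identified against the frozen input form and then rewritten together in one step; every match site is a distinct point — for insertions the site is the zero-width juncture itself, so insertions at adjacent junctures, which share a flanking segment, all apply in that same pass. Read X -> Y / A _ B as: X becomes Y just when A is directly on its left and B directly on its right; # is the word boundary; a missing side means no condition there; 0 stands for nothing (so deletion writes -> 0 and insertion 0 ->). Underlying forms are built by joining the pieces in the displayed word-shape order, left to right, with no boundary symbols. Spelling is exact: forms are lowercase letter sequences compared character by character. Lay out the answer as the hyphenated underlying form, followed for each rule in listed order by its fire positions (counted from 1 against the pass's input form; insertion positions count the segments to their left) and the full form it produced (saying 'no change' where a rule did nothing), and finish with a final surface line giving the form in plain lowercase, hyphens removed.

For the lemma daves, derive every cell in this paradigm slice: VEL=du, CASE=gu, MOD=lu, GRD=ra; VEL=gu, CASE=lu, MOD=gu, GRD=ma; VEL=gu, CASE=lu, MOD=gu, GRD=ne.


cell VEL=du, CASE=gu, MOD=lu, GRD=ra:
underlying: ev-daves-u-od-nun
1. f -> v, k -> g, p -> b, s -> z, t -> d / _ Z: no change
2. f -> v, p -> b, s -> z, t -> d / V _ V: fires at position(s) 7: evdavezuodnun
surface: evdavezuodnun

cell VEL=gu, CASE=lu, MOD=gu, GRD=ma:
underlying: zga-daves-t-go-la
1. f -> v, k -> g, p -> b, s -> z, t -> d / _ Z: fires at position(s) 9: zgadavesdgola
2. f -> v, p -> b, s -> z, t -> d / V _ V: no change
surface: zgadavesdgola

cell VEL=gu, CASE=lu, MOD=gu, GRD=ne:
underlying: zga-daves-t-go-fa
1. f -> v, k -> g, p -> b, s -> z, t -> d / _ Z: fires at position(s) 9: zgadavesdgofa
2. f -> v, p -> b, s -> z, t -> d / V _ V: fires at position(s) 12: zgadavesdgova
surface: zgadavesdgova
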